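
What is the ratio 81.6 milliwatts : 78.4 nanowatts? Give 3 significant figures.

(81.6 × 10⁻³) / (78.4 × 10⁻⁹) = 1.041 × 10⁶

1040000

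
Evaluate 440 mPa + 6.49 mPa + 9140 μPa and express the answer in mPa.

In mPa:
  440 mPa → 440
  6.49 mPa → 6.49
  9140 μPa = 9140e-3 mPa = 9.14
Sum: 440 + 6.49 + 9.14 = 455.63

455.63 mPa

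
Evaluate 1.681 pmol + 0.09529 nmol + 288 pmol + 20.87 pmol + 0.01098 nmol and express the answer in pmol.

416.821 pmol

In pmol:
  1.681 pmol → 1.681
  0.09529 nmol = 0.09529 × 10^3 pmol = 95.29
  288 pmol → 288
  20.87 pmol → 20.87
  0.01098 nmol = 0.01098 × 10^3 pmol = 10.98
Sum: 1.681 + 95.29 + 288 + 20.87 + 10.98 = 416.821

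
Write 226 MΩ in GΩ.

mega = 10⁶, giga = 10⁹; factor is 10⁻³.
226 × 10⁻³ = 0.226

0.226 GΩ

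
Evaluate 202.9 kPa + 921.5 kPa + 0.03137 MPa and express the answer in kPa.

1155.77 kPa

In kPa:
  202.9 kPa → 202.9
  921.5 kPa → 921.5
  0.03137 MPa = 0.03137 × 10³ kPa = 31.37
Sum: 202.9 + 921.5 + 31.37 = 1155.77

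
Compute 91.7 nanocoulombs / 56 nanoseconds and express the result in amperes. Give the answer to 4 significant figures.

1.638 amperes

(91.7 × 10⁻⁹) / (56 × 10⁻⁹) = 1.6375 A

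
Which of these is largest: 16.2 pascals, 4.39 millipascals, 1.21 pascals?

16.2 pascals

16.2 pascals = 16.2 pascals
4.39 millipascals = 0.00439 pascals
1.21 pascals = 1.21 pascals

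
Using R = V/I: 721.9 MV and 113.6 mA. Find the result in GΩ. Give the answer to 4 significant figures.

(721.9e6) / (113.6e-3) = 6.35475e9 Ω

6.355 GΩ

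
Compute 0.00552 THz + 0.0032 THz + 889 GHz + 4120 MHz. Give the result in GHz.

901.84 GHz

In GHz:
  0.00552 THz = 0.00552 × 10^3 GHz = 5.52
  0.0032 THz = 0.0032 × 10^3 GHz = 3.2
  889 GHz → 889
  4120 MHz = 4120 × 10^-3 GHz = 4.12
Sum: 5.52 + 3.2 + 889 + 4.12 = 901.84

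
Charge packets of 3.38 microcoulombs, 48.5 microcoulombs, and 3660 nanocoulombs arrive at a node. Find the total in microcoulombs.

In microcoulombs:
  3.38 microcoulombs → 3.38
  48.5 microcoulombs → 48.5
  3660 nanocoulombs = 3660e-3 microcoulombs = 3.66
Sum: 3.38 + 48.5 + 3.66 = 55.54

55.54 microcoulombs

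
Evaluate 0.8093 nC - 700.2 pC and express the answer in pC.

In pC:
  0.8093 nC = 0.8093 × 10^3 pC = 809.3
  700.2 pC → 700.2
Difference: 809.3 - 700.2 = 109.1

109.1 pC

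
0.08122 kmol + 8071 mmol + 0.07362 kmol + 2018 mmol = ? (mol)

In mol:
  0.08122 kmol = 0.08122 × 10^3 mol = 81.22
  8071 mmol = 8071 × 10^-3 mol = 8.071
  0.07362 kmol = 0.07362 × 10^3 mol = 73.62
  2018 mmol = 2018 × 10^-3 mol = 2.018
Sum: 81.22 + 8.071 + 73.62 + 2.018 = 164.929

164.929 mol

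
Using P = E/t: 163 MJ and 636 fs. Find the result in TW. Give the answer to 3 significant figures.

(163 × 10⁶) / (636 × 10⁻¹⁵) = 0.25629 × 10²¹ W

256000000 TW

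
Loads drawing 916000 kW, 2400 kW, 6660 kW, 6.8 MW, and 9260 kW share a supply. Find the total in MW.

941.12 MW

In MW:
  916000 kW = 916000 × 10⁻³ MW = 916
  2400 kW = 2400 × 10⁻³ MW = 2.4
  6660 kW = 6660 × 10⁻³ MW = 6.66
  6.8 MW → 6.8
  9260 kW = 9260 × 10⁻³ MW = 9.26
Sum: 916 + 2.4 + 6.66 + 6.8 + 9.26 = 941.12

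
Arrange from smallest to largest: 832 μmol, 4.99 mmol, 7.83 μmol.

832 μmol = 0.000832 mol
4.99 mmol = 0.00499 mol
7.83 μmol = 0.00000783 mol

7.83 μmol < 832 μmol < 4.99 mmol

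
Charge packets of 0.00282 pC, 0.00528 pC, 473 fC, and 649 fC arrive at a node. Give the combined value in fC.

1130.1 fC

In fC:
  0.00282 pC = 0.00282 × 10³ fC = 2.82
  0.00528 pC = 0.00528 × 10³ fC = 5.28
  473 fC → 473
  649 fC → 649
Sum: 2.82 + 5.28 + 473 + 649 = 1130.1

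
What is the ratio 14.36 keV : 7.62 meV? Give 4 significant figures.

1885000

(14.36 × 10^3) / (7.62 × 10^-3) = 1.8845 × 10^6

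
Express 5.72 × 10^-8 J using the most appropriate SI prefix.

= 57.2 × 10^-9 J; 10^-9 is nano.

57.2 nJ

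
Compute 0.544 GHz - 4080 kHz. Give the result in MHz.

539.92 MHz

In MHz:
  0.544 GHz = 0.544e3 MHz = 544
  4080 kHz = 4080e-3 MHz = 4.08
Difference: 544 - 4.08 = 539.92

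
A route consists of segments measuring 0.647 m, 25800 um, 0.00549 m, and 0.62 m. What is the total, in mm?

In mm:
  0.647 m = 0.647 × 10³ mm = 647
  25800 um = 25800 × 10⁻³ mm = 25.8
  0.00549 m = 0.00549 × 10³ mm = 5.49
  0.62 m = 0.62 × 10³ mm = 620
Sum: 647 + 25.8 + 5.49 + 620 = 1298.29

1298.29 mm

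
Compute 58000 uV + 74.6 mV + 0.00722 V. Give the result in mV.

In mV:
  58000 uV = 58000 × 10⁻³ mV = 58
  74.6 mV → 74.6
  0.00722 V = 0.00722 × 10³ mV = 7.22
Sum: 58 + 74.6 + 7.22 = 139.82

139.82 mV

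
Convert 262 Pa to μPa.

262000000 μPa

(no prefix) = 10⁰, micro = 10⁻⁶; factor is 10⁶.
262 × 10⁶ = 262000000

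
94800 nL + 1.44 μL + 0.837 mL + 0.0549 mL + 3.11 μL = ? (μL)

991.25 μL

In μL:
  94800 nL = 94800e-3 μL = 94.8
  1.44 μL → 1.44
  0.837 mL = 0.837e3 μL = 837
  0.0549 mL = 0.0549e3 μL = 54.9
  3.11 μL → 3.11
Sum: 94.8 + 1.44 + 837 + 54.9 + 3.11 = 991.25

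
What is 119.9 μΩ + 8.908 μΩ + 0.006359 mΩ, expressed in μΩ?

135.167 μΩ

In μΩ:
  119.9 μΩ → 119.9
  8.908 μΩ → 8.908
  0.006359 mΩ = 0.006359 × 10^3 μΩ = 6.359
Sum: 119.9 + 8.908 + 6.359 = 135.167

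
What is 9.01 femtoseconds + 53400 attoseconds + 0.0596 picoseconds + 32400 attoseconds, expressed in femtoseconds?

In femtoseconds:
  9.01 femtoseconds → 9.01
  53400 attoseconds = 53400e-3 femtoseconds = 53.4
  0.0596 picoseconds = 0.0596e3 femtoseconds = 59.6
  32400 attoseconds = 32400e-3 femtoseconds = 32.4
Sum: 9.01 + 53.4 + 59.6 + 32.4 = 154.41

154.41 femtoseconds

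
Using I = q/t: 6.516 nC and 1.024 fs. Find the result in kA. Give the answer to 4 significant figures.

6363 kA

(6.516 × 10^-9) / (1.024 × 10^-15) = 6.36328 × 10^6 A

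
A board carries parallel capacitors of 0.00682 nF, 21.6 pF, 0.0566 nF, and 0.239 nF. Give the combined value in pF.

In pF:
  0.00682 nF = 0.00682 × 10³ pF = 6.82
  21.6 pF → 21.6
  0.0566 nF = 0.0566 × 10³ pF = 56.6
  0.239 nF = 0.239 × 10³ pF = 239
Sum: 6.82 + 21.6 + 56.6 + 239 = 324.02

324.02 pF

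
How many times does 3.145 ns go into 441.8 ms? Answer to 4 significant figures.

140500000

(441.8e-3) / (3.145e-9) = 140.48e6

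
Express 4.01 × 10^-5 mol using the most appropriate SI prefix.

40.1 μmol

= 40.1 × 10^-6 mol; 10^-6 is micro.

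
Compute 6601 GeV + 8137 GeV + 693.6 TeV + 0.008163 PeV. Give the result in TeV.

716.501 TeV

In TeV:
  6601 GeV = 6601 × 10^-3 TeV = 6.601
  8137 GeV = 8137 × 10^-3 TeV = 8.137
  693.6 TeV → 693.6
  0.008163 PeV = 0.008163 × 10^3 TeV = 8.163
Sum: 6.601 + 8.137 + 693.6 + 8.163 = 716.501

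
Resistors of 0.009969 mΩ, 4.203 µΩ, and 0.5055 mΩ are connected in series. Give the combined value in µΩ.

519.672 µΩ

In µΩ:
  0.009969 mΩ = 0.009969 × 10^3 µΩ = 9.969
  4.203 µΩ → 4.203
  0.5055 mΩ = 0.5055 × 10^3 µΩ = 505.5
Sum: 9.969 + 4.203 + 505.5 = 519.672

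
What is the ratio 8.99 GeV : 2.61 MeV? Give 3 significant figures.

(8.99 × 10^9) / (2.61 × 10^6) = 3.444 × 10^3

3440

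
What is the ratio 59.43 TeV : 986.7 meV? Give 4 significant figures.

60230000000000

(59.43 × 10^12) / (986.7 × 10^-3) = 0.060231 × 10^15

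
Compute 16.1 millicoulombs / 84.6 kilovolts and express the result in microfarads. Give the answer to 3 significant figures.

0.190 microfarads

(16.1 × 10^-3) / (84.6 × 10^3) = 0.19031 × 10^-6 F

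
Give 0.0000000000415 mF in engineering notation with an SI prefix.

= 41.5 × 10⁻¹⁵ F; 10⁻¹⁵ is femto.

41.5 fF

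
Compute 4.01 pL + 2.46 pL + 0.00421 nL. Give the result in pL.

In pL:
  4.01 pL → 4.01
  2.46 pL → 2.46
  0.00421 nL = 0.00421 × 10^3 pL = 4.21
Sum: 4.01 + 2.46 + 4.21 = 10.68

10.68 pL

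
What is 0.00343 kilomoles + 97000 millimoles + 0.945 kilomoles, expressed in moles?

1045.43 moles

In moles:
  0.00343 kilomoles = 0.00343 × 10³ moles = 3.43
  97000 millimoles = 97000 × 10⁻³ moles = 97
  0.945 kilomoles = 0.945 × 10³ moles = 945
Sum: 3.43 + 97 + 945 = 1045.43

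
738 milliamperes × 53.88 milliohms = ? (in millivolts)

39.76344 millivolts

738e-3 × 53.88e-3 = 39763.44e-6 V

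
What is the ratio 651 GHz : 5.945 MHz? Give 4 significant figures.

(651 × 10^9) / (5.945 × 10^6) = 109.5 × 10^3

109500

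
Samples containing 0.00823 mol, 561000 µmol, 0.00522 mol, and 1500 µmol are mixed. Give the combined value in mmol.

In mmol:
  0.00823 mol = 0.00823 × 10^3 mmol = 8.23
  561000 µmol = 561000 × 10^-3 mmol = 561
  0.00522 mol = 0.00522 × 10^3 mmol = 5.22
  1500 µmol = 1500 × 10^-3 mmol = 1.5
Sum: 8.23 + 561 + 5.22 + 1.5 = 575.95

575.95 mmol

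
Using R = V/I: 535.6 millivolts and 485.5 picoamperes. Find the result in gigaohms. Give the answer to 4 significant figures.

1.103 gigaohms

(535.6e-3) / (485.5e-12) = 1.10319e9 Ω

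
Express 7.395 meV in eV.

0.007395 eV

milli = 10⁻³, (no prefix) = 10⁰; factor is 10⁻³.
7.395 × 10⁻³ = 0.007395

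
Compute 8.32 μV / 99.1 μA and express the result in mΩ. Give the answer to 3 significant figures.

84.0 mΩ

(8.32e-6) / (99.1e-6) = 0.083956 Ω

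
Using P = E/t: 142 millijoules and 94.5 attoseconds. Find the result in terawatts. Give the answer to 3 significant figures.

(142 × 10⁻³) / (94.5 × 10⁻¹⁸) = 1.5026 × 10¹⁵ W

1500 terawatts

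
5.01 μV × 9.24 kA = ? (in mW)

5.01 × 10⁻⁶ × 9.24 × 10³ = 46.2924 × 10⁻³ W

46.2924 mW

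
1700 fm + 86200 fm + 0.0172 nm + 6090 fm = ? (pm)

In pm:
  1700 fm = 1700e-3 pm = 1.7
  86200 fm = 86200e-3 pm = 86.2
  0.0172 nm = 0.0172e3 pm = 17.2
  6090 fm = 6090e-3 pm = 6.09
Sum: 1.7 + 86.2 + 17.2 + 6.09 = 111.19

111.19 pm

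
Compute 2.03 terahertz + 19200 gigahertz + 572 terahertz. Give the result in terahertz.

In terahertz:
  2.03 terahertz → 2.03
  19200 gigahertz = 19200 × 10⁻³ terahertz = 19.2
  572 terahertz → 572
Sum: 2.03 + 19.2 + 572 = 593.23

593.23 terahertz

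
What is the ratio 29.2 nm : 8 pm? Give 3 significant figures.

(29.2 × 10^-9) / (8 × 10^-12) = 3.65 × 10^3

3650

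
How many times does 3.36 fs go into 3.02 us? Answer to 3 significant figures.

(3.02 × 10^-6) / (3.36 × 10^-15) = 0.8988 × 10^9

899000000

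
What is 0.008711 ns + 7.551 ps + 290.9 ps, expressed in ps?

307.162 ps

In ps:
  0.008711 ns = 0.008711 × 10³ ps = 8.711
  7.551 ps → 7.551
  290.9 ps → 290.9
Sum: 8.711 + 7.551 + 290.9 = 307.162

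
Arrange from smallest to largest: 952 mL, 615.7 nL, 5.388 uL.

952 mL = 0.952 L
615.7 nL = 0.0000006157 L
5.388 uL = 0.000005388 L

615.7 nL < 5.388 uL < 952 mL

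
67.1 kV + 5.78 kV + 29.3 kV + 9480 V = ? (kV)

111.66 kV

In kV:
  67.1 kV → 67.1
  5.78 kV → 5.78
  29.3 kV → 29.3
  9480 V = 9480 × 10^-3 kV = 9.48
Sum: 67.1 + 5.78 + 29.3 + 9.48 = 111.66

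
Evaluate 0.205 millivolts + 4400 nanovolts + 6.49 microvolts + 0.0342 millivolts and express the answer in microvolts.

250.09 microvolts

In microvolts:
  0.205 millivolts = 0.205e3 microvolts = 205
  4400 nanovolts = 4400e-3 microvolts = 4.4
  6.49 microvolts → 6.49
  0.0342 millivolts = 0.0342e3 microvolts = 34.2
Sum: 205 + 4.4 + 6.49 + 34.2 = 250.09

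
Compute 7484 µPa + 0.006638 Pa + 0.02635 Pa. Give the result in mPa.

In mPa:
  7484 µPa = 7484 × 10⁻³ mPa = 7.484
  0.006638 Pa = 0.006638 × 10³ mPa = 6.638
  0.02635 Pa = 0.02635 × 10³ mPa = 26.35
Sum: 7.484 + 6.638 + 26.35 = 40.472

40.472 mPa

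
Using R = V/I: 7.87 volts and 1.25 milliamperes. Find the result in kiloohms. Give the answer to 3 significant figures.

6.30 kiloohms

(7.87) / (1.25e-3) = 6.296e3 Ω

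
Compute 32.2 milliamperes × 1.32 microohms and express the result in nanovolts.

42.504 nanovolts

32.2e-3 × 1.32e-6 = 42.504e-9 V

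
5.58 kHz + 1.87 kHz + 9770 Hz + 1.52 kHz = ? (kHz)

In kHz:
  5.58 kHz → 5.58
  1.87 kHz → 1.87
  9770 Hz = 9770 × 10^-3 kHz = 9.77
  1.52 kHz → 1.52
Sum: 5.58 + 1.87 + 9.77 + 1.52 = 18.74

18.74 kHz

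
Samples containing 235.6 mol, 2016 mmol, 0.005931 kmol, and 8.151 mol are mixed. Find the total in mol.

251.698 mol

In mol:
  235.6 mol → 235.6
  2016 mmol = 2016 × 10^-3 mol = 2.016
  0.005931 kmol = 0.005931 × 10^3 mol = 5.931
  8.151 mol → 8.151
Sum: 235.6 + 2.016 + 5.931 + 8.151 = 251.698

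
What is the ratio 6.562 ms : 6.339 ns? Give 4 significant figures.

1035000

(6.562 × 10⁻³) / (6.339 × 10⁻⁹) = 1.0352 × 10⁶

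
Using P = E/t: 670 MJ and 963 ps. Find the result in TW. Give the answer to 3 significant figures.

(670 × 10^6) / (963 × 10^-12) = 0.69574 × 10^18 W

696000 TW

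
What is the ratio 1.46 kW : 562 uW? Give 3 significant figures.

2600000

(1.46 × 10^3) / (562 × 10^-6) = 0.002598 × 10^9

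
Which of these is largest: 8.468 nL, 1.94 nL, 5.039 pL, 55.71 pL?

8.468 nL = 0.000000008468 L
1.94 nL = 0.00000000194 L
5.039 pL = 0.000000000005039 L
55.71 pL = 0.00000000005571 L

8.468 nL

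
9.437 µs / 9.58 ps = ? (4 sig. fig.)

985100

(9.437 × 10^-6) / (9.58 × 10^-12) = 0.98507 × 10^6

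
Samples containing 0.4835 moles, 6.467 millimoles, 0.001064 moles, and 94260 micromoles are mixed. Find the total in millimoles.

585.291 millimoles

In millimoles:
  0.4835 moles = 0.4835 × 10^3 millimoles = 483.5
  6.467 millimoles → 6.467
  0.001064 moles = 0.001064 × 10^3 millimoles = 1.064
  94260 micromoles = 94260 × 10^-3 millimoles = 94.26
Sum: 483.5 + 6.467 + 1.064 + 94.26 = 585.291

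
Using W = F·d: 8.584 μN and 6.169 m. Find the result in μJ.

52.954696 μJ

8.584e-6 × 6.169 = 52.954696e-6 J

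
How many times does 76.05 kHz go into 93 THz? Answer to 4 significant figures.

(93 × 10^12) / (76.05 × 10^3) = 1.2229 × 10^9

1223000000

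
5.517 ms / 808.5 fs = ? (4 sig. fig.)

6824000000

(5.517e-3) / (808.5e-15) = 0.0068237e12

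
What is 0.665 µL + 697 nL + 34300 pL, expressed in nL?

1396.3 nL

In nL:
  0.665 µL = 0.665 × 10^3 nL = 665
  697 nL → 697
  34300 pL = 34300 × 10^-3 nL = 34.3
Sum: 665 + 697 + 34.3 = 1396.3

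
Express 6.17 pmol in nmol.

0.00617 nmol

pico = 10⁻¹², nano = 10⁻⁹; factor is 10⁻³.
6.17 × 10⁻³ = 0.00617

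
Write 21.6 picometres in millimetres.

0.0000000216 millimetres

pico = 10⁻¹², milli = 10⁻³; factor is 10⁻⁹.
21.6 × 10⁻⁹ = 0.0000000216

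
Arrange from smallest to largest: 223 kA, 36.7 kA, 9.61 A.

9.61 A < 36.7 kA < 223 kA

223 kA = 223000 A
36.7 kA = 36700 A
9.61 A = 9.61 A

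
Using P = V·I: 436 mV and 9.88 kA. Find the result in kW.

4.30768 kW

436 × 10⁻³ × 9.88 × 10³ = 4307.68 W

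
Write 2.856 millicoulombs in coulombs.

0.002856 coulombs

milli = 10^-3, (no prefix) = 10^0; factor is 10^-3.
2.856 × 10^-3 = 0.002856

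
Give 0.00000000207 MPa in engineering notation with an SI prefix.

= 2.07e-3 Pa; 1e-3 is milli.

2.07 mPa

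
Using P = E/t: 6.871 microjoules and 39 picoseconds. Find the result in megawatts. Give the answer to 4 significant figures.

(6.871 × 10⁻⁶) / (39 × 10⁻¹²) = 0.176179 × 10⁶ W

0.1762 megawatts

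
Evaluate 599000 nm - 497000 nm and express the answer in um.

In um:
  599000 nm = 599000 × 10⁻³ um = 599
  497000 nm = 497000 × 10⁻³ um = 497
Difference: 599 - 497 = 102

102 um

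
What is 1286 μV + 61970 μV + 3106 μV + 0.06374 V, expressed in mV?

In mV:
  1286 μV = 1286e-3 mV = 1.286
  61970 μV = 61970e-3 mV = 61.97
  3106 μV = 3106e-3 mV = 3.106
  0.06374 V = 0.06374e3 mV = 63.74
Sum: 1.286 + 61.97 + 3.106 + 63.74 = 130.102

130.102 mV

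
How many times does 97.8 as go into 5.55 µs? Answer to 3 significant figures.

(5.55e-6) / (97.8e-18) = 0.05675e12

56700000000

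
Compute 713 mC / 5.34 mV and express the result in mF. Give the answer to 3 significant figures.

134000 mF

(713 × 10⁻³) / (5.34 × 10⁻³) = 133.52 F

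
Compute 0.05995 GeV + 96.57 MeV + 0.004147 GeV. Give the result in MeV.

160.667 MeV

In MeV:
  0.05995 GeV = 0.05995 × 10³ MeV = 59.95
  96.57 MeV → 96.57
  0.004147 GeV = 0.004147 × 10³ MeV = 4.147
Sum: 59.95 + 96.57 + 4.147 = 160.667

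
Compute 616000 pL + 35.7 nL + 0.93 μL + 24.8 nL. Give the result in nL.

In nL:
  616000 pL = 616000 × 10⁻³ nL = 616
  35.7 nL → 35.7
  0.93 μL = 0.93 × 10³ nL = 930
  24.8 nL → 24.8
Sum: 616 + 35.7 + 930 + 24.8 = 1606.5

1606.5 nL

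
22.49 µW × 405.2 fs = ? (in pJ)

22.49 × 10^-6 × 405.2 × 10^-15 = 9112.948 × 10^-21 J

0.000009112948 pJ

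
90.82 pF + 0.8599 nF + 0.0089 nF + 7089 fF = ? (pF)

966.709 pF

In pF:
  90.82 pF → 90.82
  0.8599 nF = 0.8599 × 10^3 pF = 859.9
  0.0089 nF = 0.0089 × 10^3 pF = 8.9
  7089 fF = 7089 × 10^-3 pF = 7.089
Sum: 90.82 + 859.9 + 8.9 + 7.089 = 966.709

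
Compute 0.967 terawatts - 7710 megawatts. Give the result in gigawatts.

959.29 gigawatts

In gigawatts:
  0.967 terawatts = 0.967e3 gigawatts = 967
  7710 megawatts = 7710e-3 gigawatts = 7.71
Difference: 967 - 7.71 = 959.29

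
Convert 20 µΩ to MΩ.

micro = 10^-6, mega = 10^6; factor is 10^-12.
20 × 10^-12 = 0.00000000002

0.00000000002 MΩ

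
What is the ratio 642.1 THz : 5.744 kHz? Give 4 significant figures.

111800000000

(642.1e12) / (5.744e3) = 111.79e9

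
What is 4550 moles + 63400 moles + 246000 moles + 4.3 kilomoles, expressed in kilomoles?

318.25 kilomoles

In kilomoles:
  4550 moles = 4550e-3 kilomoles = 4.55
  63400 moles = 63400e-3 kilomoles = 63.4
  246000 moles = 246000e-3 kilomoles = 246
  4.3 kilomoles → 4.3
Sum: 4.55 + 63.4 + 246 + 4.3 = 318.25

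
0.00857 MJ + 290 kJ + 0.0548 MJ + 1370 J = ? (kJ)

In kJ:
  0.00857 MJ = 0.00857e3 kJ = 8.57
  290 kJ → 290
  0.0548 MJ = 0.0548e3 kJ = 54.8
  1370 J = 1370e-3 kJ = 1.37
Sum: 8.57 + 290 + 54.8 + 1.37 = 354.74

354.74 kJ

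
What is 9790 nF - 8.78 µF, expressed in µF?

1.01 µF

In µF:
  9790 nF = 9790 × 10^-3 µF = 9.79
  8.78 µF → 8.78
Difference: 9.79 - 8.78 = 1.01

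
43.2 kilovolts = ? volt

43200 volts

kilo = 1e3, (no prefix) = 1e0; factor is 1e3.
43.2 × 1e3 = 43200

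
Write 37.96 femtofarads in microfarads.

0.00000003796 microfarads

femto = 1e-15, micro = 1e-6; factor is 1e-9.
37.96 × 1e-9 = 0.00000003796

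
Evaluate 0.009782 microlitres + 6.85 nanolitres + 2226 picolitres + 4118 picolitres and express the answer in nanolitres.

In nanolitres:
  0.009782 microlitres = 0.009782e3 nanolitres = 9.782
  6.85 nanolitres → 6.85
  2226 picolitres = 2226e-3 nanolitres = 2.226
  4118 picolitres = 4118e-3 nanolitres = 4.118
Sum: 9.782 + 6.85 + 2.226 + 4.118 = 22.976

22.976 nanolitres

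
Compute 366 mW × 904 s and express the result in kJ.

0.330864 kJ

366e-3 × 904 = 330864e-3 J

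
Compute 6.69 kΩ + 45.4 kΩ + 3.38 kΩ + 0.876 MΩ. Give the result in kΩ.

In kΩ:
  6.69 kΩ → 6.69
  45.4 kΩ → 45.4
  3.38 kΩ → 3.38
  0.876 MΩ = 0.876e3 kΩ = 876
Sum: 6.69 + 45.4 + 3.38 + 876 = 931.47

931.47 kΩ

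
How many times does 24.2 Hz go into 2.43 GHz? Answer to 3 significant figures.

(2.43 × 10^9) / (24.2) = 0.1004 × 10^9

100000000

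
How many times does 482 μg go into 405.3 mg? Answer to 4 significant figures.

(405.3 × 10^-3) / (482 × 10^-6) = 0.84087 × 10^3

840.9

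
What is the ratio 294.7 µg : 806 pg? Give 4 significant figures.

365600

(294.7e-6) / (806e-12) = 0.36563e6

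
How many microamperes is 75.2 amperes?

75200000 microamperes

(no prefix) = 10^0, micro = 10^-6; factor is 10^6.
75.2 × 10^6 = 75200000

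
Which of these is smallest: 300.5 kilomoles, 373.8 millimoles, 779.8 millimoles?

373.8 millimoles

300.5 kilomoles = 300500 moles
373.8 millimoles = 0.3738 moles
779.8 millimoles = 0.7798 moles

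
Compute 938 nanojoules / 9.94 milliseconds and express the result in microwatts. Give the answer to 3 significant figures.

94.4 microwatts

(938e-9) / (9.94e-3) = 94.366e-6 W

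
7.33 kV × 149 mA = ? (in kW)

7.33 × 10³ × 149 × 10⁻³ = 1092.17 W

1.09217 kW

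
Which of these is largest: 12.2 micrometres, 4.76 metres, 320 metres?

320 metres

12.2 micrometres = 0.0000122 metres
4.76 metres = 4.76 metres
320 metres = 320 metres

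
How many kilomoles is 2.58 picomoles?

0.00000000000000258 kilomoles

pico = 1e-12, kilo = 1e3; factor is 1e-15.
2.58 × 1e-15 = 0.00000000000000258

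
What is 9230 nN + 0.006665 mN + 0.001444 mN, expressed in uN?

17.339 uN

In uN:
  9230 nN = 9230 × 10^-3 uN = 9.23
  0.006665 mN = 0.006665 × 10^3 uN = 6.665
  0.001444 mN = 0.001444 × 10^3 uN = 1.444
Sum: 9.23 + 6.665 + 1.444 = 17.339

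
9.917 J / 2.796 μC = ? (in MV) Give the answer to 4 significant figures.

(9.917) / (2.796 × 10⁻⁶) = 3.54685 × 10⁶ V

3.547 MV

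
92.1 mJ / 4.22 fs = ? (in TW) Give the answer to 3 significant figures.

(92.1 × 10⁻³) / (4.22 × 10⁻¹⁵) = 21.825 × 10¹² W

21.8 TW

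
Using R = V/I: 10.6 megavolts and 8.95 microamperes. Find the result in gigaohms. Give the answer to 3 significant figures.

(10.6 × 10⁶) / (8.95 × 10⁻⁶) = 1.1844 × 10¹² Ω

1180 gigaohms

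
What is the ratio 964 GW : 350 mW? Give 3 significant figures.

(964e9) / (350e-3) = 2.754e12

2750000000000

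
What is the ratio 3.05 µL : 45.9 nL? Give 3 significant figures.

(3.05 × 10⁻⁶) / (45.9 × 10⁻⁹) = 0.06645 × 10³

66.4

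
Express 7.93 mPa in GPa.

milli = 10⁻³, giga = 10⁹; factor is 10⁻¹².
7.93 × 10⁻¹² = 0.00000000000793

0.00000000000793 GPa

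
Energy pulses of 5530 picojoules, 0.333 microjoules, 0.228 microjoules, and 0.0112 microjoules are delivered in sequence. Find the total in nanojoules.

577.73 nanojoules

In nanojoules:
  5530 picojoules = 5530 × 10⁻³ nanojoules = 5.53
  0.333 microjoules = 0.333 × 10³ nanojoules = 333
  0.228 microjoules = 0.228 × 10³ nanojoules = 228
  0.0112 microjoules = 0.0112 × 10³ nanojoules = 11.2
Sum: 5.53 + 333 + 228 + 11.2 = 577.73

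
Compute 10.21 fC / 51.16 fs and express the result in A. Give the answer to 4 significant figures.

0.1996 A

(10.21 × 10^-15) / (51.16 × 10^-15) = 0.19957 A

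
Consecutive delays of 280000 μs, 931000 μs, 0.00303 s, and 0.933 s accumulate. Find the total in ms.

2147.03 ms

In ms:
  280000 μs = 280000 × 10^-3 ms = 280
  931000 μs = 931000 × 10^-3 ms = 931
  0.00303 s = 0.00303 × 10^3 ms = 3.03
  0.933 s = 0.933 × 10^3 ms = 933
Sum: 280 + 931 + 3.03 + 933 = 2147.03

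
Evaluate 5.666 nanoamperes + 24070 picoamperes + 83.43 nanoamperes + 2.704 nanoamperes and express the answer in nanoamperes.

In nanoamperes:
  5.666 nanoamperes → 5.666
  24070 picoamperes = 24070 × 10^-3 nanoamperes = 24.07
  83.43 nanoamperes → 83.43
  2.704 nanoamperes → 2.704
Sum: 5.666 + 24.07 + 83.43 + 2.704 = 115.87

115.87 nanoamperes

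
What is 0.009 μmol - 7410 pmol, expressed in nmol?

1.59 nmol

In nmol:
  0.009 μmol = 0.009e3 nmol = 9
  7410 pmol = 7410e-3 nmol = 7.41
Difference: 9 - 7.41 = 1.59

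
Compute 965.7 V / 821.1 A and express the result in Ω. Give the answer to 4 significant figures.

1.176 Ω

(965.7) / (821.1) = 1.17611 Ω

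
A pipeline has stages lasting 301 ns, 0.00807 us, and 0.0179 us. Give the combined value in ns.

326.97 ns

In ns:
  301 ns → 301
  0.00807 us = 0.00807 × 10^3 ns = 8.07
  0.0179 us = 0.0179 × 10^3 ns = 17.9
Sum: 301 + 8.07 + 17.9 = 326.97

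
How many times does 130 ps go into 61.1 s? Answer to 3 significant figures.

(61.1) / (130 × 10⁻¹²) = 0.47 × 10¹²

470000000000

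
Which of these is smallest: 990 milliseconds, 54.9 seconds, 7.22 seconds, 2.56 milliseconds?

2.56 milliseconds

990 milliseconds = 0.99 seconds
54.9 seconds = 54.9 seconds
7.22 seconds = 7.22 seconds
2.56 milliseconds = 0.00256 seconds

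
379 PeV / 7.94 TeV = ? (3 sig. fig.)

47700

(379 × 10¹⁵) / (7.94 × 10¹²) = 47.73 × 10³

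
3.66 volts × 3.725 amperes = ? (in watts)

13.6335 watts

3.66 × 3.725 = 13.6335 W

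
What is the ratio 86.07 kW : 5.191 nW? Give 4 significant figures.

(86.07e3) / (5.191e-9) = 16.581e12

16580000000000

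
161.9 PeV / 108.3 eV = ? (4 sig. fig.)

(161.9e15) / (108.3) = 1.4949e15

1495000000000000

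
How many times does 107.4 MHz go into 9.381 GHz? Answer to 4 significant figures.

(9.381e9) / (107.4e6) = 0.087346e3

87.35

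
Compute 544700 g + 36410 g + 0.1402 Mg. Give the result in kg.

In kg:
  544700 g = 544700e-3 kg = 544.7
  36410 g = 36410e-3 kg = 36.41
  0.1402 Mg = 0.1402e3 kg = 140.2
Sum: 544.7 + 36.41 + 140.2 = 721.31

721.31 kg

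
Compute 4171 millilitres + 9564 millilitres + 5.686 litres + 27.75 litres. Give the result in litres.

In litres:
  4171 millilitres = 4171 × 10^-3 litres = 4.171
  9564 millilitres = 9564 × 10^-3 litres = 9.564
  5.686 litres → 5.686
  27.75 litres → 27.75
Sum: 4.171 + 9.564 + 5.686 + 27.75 = 47.171

47.171 litres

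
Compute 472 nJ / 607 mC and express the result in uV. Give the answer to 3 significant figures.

0.778 uV

(472e-9) / (607e-3) = 0.77759e-6 V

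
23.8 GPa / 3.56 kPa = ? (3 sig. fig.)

6690000

(23.8 × 10^9) / (3.56 × 10^3) = 6.685 × 10^6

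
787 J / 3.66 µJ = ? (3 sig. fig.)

(787) / (3.66 × 10^-6) = 215 × 10^6

215000000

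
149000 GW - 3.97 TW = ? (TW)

In TW:
  149000 GW = 149000 × 10^-3 TW = 149
  3.97 TW → 3.97
Difference: 149 - 3.97 = 145.03

145.03 TW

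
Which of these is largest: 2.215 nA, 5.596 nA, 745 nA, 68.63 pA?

2.215 nA = 0.000000002215 A
5.596 nA = 0.000000005596 A
745 nA = 0.000000745 A
68.63 pA = 0.00000000006863 A

745 nA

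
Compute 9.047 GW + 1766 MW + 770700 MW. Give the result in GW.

In GW:
  9.047 GW → 9.047
  1766 MW = 1766 × 10^-3 GW = 1.766
  770700 MW = 770700 × 10^-3 GW = 770.7
Sum: 9.047 + 1.766 + 770.7 = 781.513

781.513 GW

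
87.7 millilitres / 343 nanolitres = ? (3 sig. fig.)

256000

(87.7 × 10⁻³) / (343 × 10⁻⁹) = 0.2557 × 10⁶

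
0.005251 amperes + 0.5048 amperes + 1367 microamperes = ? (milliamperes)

In milliamperes:
  0.005251 amperes = 0.005251 × 10^3 milliamperes = 5.251
  0.5048 amperes = 0.5048 × 10^3 milliamperes = 504.8
  1367 microamperes = 1367 × 10^-3 milliamperes = 1.367
Sum: 5.251 + 504.8 + 1.367 = 511.418

511.418 milliamperes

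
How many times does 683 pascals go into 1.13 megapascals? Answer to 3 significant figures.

(1.13 × 10^6) / (683) = 0.001654 × 10^6

1650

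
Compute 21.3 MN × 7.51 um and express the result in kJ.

0.159963 kJ

21.3 × 10⁶ × 7.51 × 10⁻⁶ = 159.963 J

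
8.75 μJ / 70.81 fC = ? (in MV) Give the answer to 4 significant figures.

(8.75 × 10^-6) / (70.81 × 10^-15) = 0.12357 × 10^9 V

123.6 MV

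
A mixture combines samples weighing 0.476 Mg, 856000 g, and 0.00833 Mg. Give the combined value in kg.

In kg:
  0.476 Mg = 0.476 × 10³ kg = 476
  856000 g = 856000 × 10⁻³ kg = 856
  0.00833 Mg = 0.00833 × 10³ kg = 8.33
Sum: 476 + 856 + 8.33 = 1340.33

1340.33 kg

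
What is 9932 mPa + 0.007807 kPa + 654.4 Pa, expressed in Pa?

In Pa:
  9932 mPa = 9932 × 10^-3 Pa = 9.932
  0.007807 kPa = 0.007807 × 10^3 Pa = 7.807
  654.4 Pa → 654.4
Sum: 9.932 + 7.807 + 654.4 = 672.139

672.139 Pa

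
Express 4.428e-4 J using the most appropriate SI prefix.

442.8 µJ

= 442.8e-6 J; 1e-6 is micro.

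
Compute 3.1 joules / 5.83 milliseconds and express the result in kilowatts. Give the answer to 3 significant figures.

0.532 kilowatts

(3.1) / (5.83 × 10^-3) = 0.53173 × 10^3 W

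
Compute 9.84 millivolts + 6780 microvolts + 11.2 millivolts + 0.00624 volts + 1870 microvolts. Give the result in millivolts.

In millivolts:
  9.84 millivolts → 9.84
  6780 microvolts = 6780 × 10⁻³ millivolts = 6.78
  11.2 millivolts → 11.2
  0.00624 volts = 0.00624 × 10³ millivolts = 6.24
  1870 microvolts = 1870 × 10⁻³ millivolts = 1.87
Sum: 9.84 + 6.78 + 11.2 + 6.24 + 1.87 = 35.93

35.93 millivolts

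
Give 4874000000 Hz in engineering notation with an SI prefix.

= 4.874 × 10^9 Hz; 10^9 is giga.

4.874 GHz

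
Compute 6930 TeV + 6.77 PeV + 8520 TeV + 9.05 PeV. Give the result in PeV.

In PeV:
  6930 TeV = 6930e-3 PeV = 6.93
  6.77 PeV → 6.77
  8520 TeV = 8520e-3 PeV = 8.52
  9.05 PeV → 9.05
Sum: 6.93 + 6.77 + 8.52 + 9.05 = 31.27

31.27 PeV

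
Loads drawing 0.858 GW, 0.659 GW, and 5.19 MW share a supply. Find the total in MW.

In MW:
  0.858 GW = 0.858 × 10^3 MW = 858
  0.659 GW = 0.659 × 10^3 MW = 659
  5.19 MW → 5.19
Sum: 858 + 659 + 5.19 = 1522.19

1522.19 MW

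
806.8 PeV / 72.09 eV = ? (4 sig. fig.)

11190000000000000

(806.8 × 10^15) / (72.09) = 11.192 × 10^15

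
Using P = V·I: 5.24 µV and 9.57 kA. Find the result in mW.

50.1468 mW

5.24 × 10⁻⁶ × 9.57 × 10³ = 50.1468 × 10⁻³ W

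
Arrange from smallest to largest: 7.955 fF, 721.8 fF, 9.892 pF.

7.955 fF = 0.000000000000007955 F
721.8 fF = 0.0000000000007218 F
9.892 pF = 0.000000000009892 F

7.955 fF < 721.8 fF < 9.892 pF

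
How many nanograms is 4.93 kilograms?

4930000000000 nanograms

kilo = 10^3, nano = 10^-9; factor is 10^12.
4.93 × 10^12 = 4930000000000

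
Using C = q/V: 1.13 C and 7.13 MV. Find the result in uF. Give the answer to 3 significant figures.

(1.13) / (7.13 × 10^6) = 0.15849 × 10^-6 F

0.158 uF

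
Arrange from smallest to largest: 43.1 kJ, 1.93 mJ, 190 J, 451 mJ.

43.1 kJ = 43100 J
1.93 mJ = 0.00193 J
190 J = 190 J
451 mJ = 0.451 J

1.93 mJ < 451 mJ < 190 J < 43.1 kJ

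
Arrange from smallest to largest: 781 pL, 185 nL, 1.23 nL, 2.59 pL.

781 pL = 0.000000000781 L
185 nL = 0.000000185 L
1.23 nL = 0.00000000123 L
2.59 pL = 0.00000000000259 L

2.59 pL < 781 pL < 1.23 nL < 185 nL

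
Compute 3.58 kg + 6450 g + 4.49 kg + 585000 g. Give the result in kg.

599.52 kg

In kg:
  3.58 kg → 3.58
  6450 g = 6450 × 10⁻³ kg = 6.45
  4.49 kg → 4.49
  585000 g = 585000 × 10⁻³ kg = 585
Sum: 3.58 + 6.45 + 4.49 + 585 = 599.52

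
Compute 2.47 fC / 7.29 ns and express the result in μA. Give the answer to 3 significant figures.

0.339 μA

(2.47 × 10^-15) / (7.29 × 10^-9) = 0.33882 × 10^-6 A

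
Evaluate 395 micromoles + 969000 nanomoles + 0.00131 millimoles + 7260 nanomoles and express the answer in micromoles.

1372.57 micromoles

In micromoles:
  395 micromoles → 395
  969000 nanomoles = 969000e-3 micromoles = 969
  0.00131 millimoles = 0.00131e3 micromoles = 1.31
  7260 nanomoles = 7260e-3 micromoles = 7.26
Sum: 395 + 969 + 1.31 + 7.26 = 1372.57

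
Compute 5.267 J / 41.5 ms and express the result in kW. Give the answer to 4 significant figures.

(5.267) / (41.5e-3) = 0.126916e3 W

0.1269 kW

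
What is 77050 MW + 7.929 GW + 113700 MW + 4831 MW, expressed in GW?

In GW:
  77050 MW = 77050e-3 GW = 77.05
  7.929 GW → 7.929
  113700 MW = 113700e-3 GW = 113.7
  4831 MW = 4831e-3 GW = 4.831
Sum: 77.05 + 7.929 + 113.7 + 4.831 = 203.51

203.51 GW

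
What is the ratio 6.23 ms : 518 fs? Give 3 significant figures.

(6.23 × 10^-3) / (518 × 10^-15) = 0.01203 × 10^12

12000000000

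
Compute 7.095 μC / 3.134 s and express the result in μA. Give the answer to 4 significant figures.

2.264 μA

(7.095 × 10⁻⁶) / (3.134) = 2.26388 × 10⁻⁶ A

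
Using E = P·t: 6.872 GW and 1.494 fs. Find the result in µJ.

6.872 × 10^9 × 1.494 × 10^-15 = 10.266768 × 10^-6 J

10.266768 µJ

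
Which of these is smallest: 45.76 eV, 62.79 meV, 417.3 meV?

45.76 eV = 45.76 eV
62.79 meV = 0.06279 eV
417.3 meV = 0.4173 eV

62.79 meV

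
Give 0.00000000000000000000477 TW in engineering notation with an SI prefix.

4.77 nW

= 4.77e-9 W; 1e-9 is nano.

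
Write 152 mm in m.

0.152 m

milli = 10⁻³, (no prefix) = 10⁰; factor is 10⁻³.
152 × 10⁻³ = 0.152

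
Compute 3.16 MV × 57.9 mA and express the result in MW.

3.16 × 10⁶ × 57.9 × 10⁻³ = 182.964 × 10³ W

0.182964 MW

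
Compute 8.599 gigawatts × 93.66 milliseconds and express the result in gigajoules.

8.599e9 × 93.66e-3 = 805.38234e6 J

0.80538234 gigajoules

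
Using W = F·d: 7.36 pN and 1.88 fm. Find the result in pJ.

7.36e-12 × 1.88e-15 = 13.8368e-27 J

0.0000000000000138368 pJ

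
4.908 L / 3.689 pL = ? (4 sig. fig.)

1330000000000

(4.908) / (3.689 × 10^-12) = 1.3304 × 10^12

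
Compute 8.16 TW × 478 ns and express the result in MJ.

8.16 × 10^12 × 478 × 10^-9 = 3900.48 × 10^3 J

3.90048 MJ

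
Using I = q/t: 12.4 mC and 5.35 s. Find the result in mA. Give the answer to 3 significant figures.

(12.4 × 10⁻³) / (5.35) = 2.3178 × 10⁻³ A

2.32 mA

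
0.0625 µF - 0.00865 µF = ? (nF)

In nF:
  0.0625 µF = 0.0625e3 nF = 62.5
  0.00865 µF = 0.00865e3 nF = 8.65
Difference: 62.5 - 8.65 = 53.85

53.85 nF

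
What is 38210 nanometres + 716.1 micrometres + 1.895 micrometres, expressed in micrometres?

In micrometres:
  38210 nanometres = 38210e-3 micrometres = 38.21
  716.1 micrometres → 716.1
  1.895 micrometres → 1.895
Sum: 38.21 + 716.1 + 1.895 = 756.205

756.205 micrometres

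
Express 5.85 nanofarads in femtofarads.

nano = 10^-9, femto = 10^-15; factor is 10^6.
5.85 × 10^6 = 5850000

5850000 femtofarads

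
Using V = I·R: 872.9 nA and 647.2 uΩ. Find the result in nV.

872.9 × 10^-9 × 647.2 × 10^-6 = 564940.88 × 10^-15 V

0.56494088 nV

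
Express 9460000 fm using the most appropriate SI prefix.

= 9.46e-9 m; 1e-9 is nano.

9.46 nm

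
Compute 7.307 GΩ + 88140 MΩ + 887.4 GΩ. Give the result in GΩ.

982.847 GΩ

In GΩ:
  7.307 GΩ → 7.307
  88140 MΩ = 88140 × 10^-3 GΩ = 88.14
  887.4 GΩ → 887.4
Sum: 7.307 + 88.14 + 887.4 = 982.847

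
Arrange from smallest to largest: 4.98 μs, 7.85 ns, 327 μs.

7.85 ns < 4.98 μs < 327 μs

4.98 μs = 0.00000498 s
7.85 ns = 0.00000000785 s
327 μs = 0.000327 s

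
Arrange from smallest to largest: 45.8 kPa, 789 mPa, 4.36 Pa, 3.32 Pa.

789 mPa < 3.32 Pa < 4.36 Pa < 45.8 kPa

45.8 kPa = 45800 Pa
789 mPa = 0.789 Pa
4.36 Pa = 4.36 Pa
3.32 Pa = 3.32 Pa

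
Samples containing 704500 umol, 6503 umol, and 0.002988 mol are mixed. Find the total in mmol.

In mmol:
  704500 umol = 704500e-3 mmol = 704.5
  6503 umol = 6503e-3 mmol = 6.503
  0.002988 mol = 0.002988e3 mmol = 2.988
Sum: 704.5 + 6.503 + 2.988 = 713.991

713.991 mmol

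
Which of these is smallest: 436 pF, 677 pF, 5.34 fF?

5.34 fF

436 pF = 0.000000000436 F
677 pF = 0.000000000677 F
5.34 fF = 0.00000000000000534 F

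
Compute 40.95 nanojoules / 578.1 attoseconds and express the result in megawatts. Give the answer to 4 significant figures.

(40.95 × 10^-9) / (578.1 × 10^-18) = 0.0708355 × 10^9 W

70.84 megawatts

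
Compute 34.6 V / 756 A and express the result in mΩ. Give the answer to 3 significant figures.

45.8 mΩ

(34.6) / (756) = 0.045767 Ω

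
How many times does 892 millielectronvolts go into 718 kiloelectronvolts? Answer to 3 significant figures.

805000

(718 × 10³) / (892 × 10⁻³) = 0.8049 × 10⁶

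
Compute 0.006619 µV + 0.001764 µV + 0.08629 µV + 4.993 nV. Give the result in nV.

In nV:
  0.006619 µV = 0.006619e3 nV = 6.619
  0.001764 µV = 0.001764e3 nV = 1.764
  0.08629 µV = 0.08629e3 nV = 86.29
  4.993 nV → 4.993
Sum: 6.619 + 1.764 + 86.29 + 4.993 = 99.666

99.666 nV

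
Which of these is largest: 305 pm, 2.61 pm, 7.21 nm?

7.21 nm

305 pm = 0.000000000305 m
2.61 pm = 0.00000000000261 m
7.21 nm = 0.00000000721 m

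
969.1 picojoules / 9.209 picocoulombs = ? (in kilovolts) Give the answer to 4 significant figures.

(969.1 × 10⁻¹²) / (9.209 × 10⁻¹²) = 105.234 V

0.1052 kilovolts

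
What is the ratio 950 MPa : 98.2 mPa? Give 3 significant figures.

(950e6) / (98.2e-3) = 9.674e9

9670000000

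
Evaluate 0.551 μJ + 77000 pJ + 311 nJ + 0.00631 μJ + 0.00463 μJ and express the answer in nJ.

In nJ:
  0.551 μJ = 0.551e3 nJ = 551
  77000 pJ = 77000e-3 nJ = 77
  311 nJ → 311
  0.00631 μJ = 0.00631e3 nJ = 6.31
  0.00463 μJ = 0.00463e3 nJ = 4.63
Sum: 551 + 77 + 311 + 6.31 + 4.63 = 949.94

949.94 nJ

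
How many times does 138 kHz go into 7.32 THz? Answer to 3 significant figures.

(7.32 × 10^12) / (138 × 10^3) = 0.05304 × 10^9

53000000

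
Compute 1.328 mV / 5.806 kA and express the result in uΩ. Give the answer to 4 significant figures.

0.2287 uΩ

(1.328 × 10⁻³) / (5.806 × 10³) = 0.228729 × 10⁻⁶ Ω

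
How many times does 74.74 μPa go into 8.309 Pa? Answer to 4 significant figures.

111200

(8.309) / (74.74 × 10⁻⁶) = 0.11117 × 10⁶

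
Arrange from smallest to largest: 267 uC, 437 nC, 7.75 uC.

437 nC < 7.75 uC < 267 uC

267 uC = 0.000267 C
437 nC = 0.000000437 C
7.75 uC = 0.00000775 C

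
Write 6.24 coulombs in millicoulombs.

(no prefix) = 10⁰, milli = 10⁻³; factor is 10³.
6.24 × 10³ = 6240

6240 millicoulombs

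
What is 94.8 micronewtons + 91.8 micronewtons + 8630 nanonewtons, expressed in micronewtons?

195.23 micronewtons

In micronewtons:
  94.8 micronewtons → 94.8
  91.8 micronewtons → 91.8
  8630 nanonewtons = 8630 × 10^-3 micronewtons = 8.63
Sum: 94.8 + 91.8 + 8.63 = 195.23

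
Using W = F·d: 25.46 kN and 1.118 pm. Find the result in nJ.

25.46e3 × 1.118e-12 = 28.46428e-9 J

28.46428 nJ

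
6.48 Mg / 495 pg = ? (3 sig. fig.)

13100000000000000

(6.48 × 10^6) / (495 × 10^-12) = 0.01309 × 10^18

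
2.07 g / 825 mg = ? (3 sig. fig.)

(2.07) / (825 × 10^-3) = 0.002509 × 10^3

2.51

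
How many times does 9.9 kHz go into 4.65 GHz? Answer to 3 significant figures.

(4.65e9) / (9.9e3) = 0.4697e6

470000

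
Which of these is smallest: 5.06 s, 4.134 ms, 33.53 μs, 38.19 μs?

5.06 s = 5.06 s
4.134 ms = 0.004134 s
33.53 μs = 0.00003353 s
38.19 μs = 0.00003819 s

33.53 μs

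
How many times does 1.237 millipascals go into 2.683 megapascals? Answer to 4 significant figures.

2169000000

(2.683e6) / (1.237e-3) = 2.169e9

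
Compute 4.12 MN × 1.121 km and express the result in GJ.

4.12e6 × 1.121e3 = 4.61852e9 J

4.61852 GJ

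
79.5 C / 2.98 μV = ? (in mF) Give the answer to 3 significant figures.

(79.5) / (2.98 × 10⁻⁶) = 26.678 × 10⁶ F

26700000000 mF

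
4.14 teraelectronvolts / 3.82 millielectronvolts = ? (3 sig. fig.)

(4.14 × 10^12) / (3.82 × 10^-3) = 1.084 × 10^15

1080000000000000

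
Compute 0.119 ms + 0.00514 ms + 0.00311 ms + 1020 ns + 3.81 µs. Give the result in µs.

132.08 µs

In µs:
  0.119 ms = 0.119 × 10³ µs = 119
  0.00514 ms = 0.00514 × 10³ µs = 5.14
  0.00311 ms = 0.00311 × 10³ µs = 3.11
  1020 ns = 1020 × 10⁻³ µs = 1.02
  3.81 µs → 3.81
Sum: 119 + 5.14 + 3.11 + 1.02 + 3.81 = 132.08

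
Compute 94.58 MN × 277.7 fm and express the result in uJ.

94.58 × 10⁶ × 277.7 × 10⁻¹⁵ = 26264.866 × 10⁻⁹ J

26.264866 uJ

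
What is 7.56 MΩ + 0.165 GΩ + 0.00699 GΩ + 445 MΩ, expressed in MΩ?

624.55 MΩ

In MΩ:
  7.56 MΩ → 7.56
  0.165 GΩ = 0.165e3 MΩ = 165
  0.00699 GΩ = 0.00699e3 MΩ = 6.99
  445 MΩ → 445
Sum: 7.56 + 165 + 6.99 + 445 = 624.55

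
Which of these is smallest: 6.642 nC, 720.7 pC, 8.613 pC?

6.642 nC = 0.000000006642 C
720.7 pC = 0.0000000007207 C
8.613 pC = 0.000000000008613 C

8.613 pC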